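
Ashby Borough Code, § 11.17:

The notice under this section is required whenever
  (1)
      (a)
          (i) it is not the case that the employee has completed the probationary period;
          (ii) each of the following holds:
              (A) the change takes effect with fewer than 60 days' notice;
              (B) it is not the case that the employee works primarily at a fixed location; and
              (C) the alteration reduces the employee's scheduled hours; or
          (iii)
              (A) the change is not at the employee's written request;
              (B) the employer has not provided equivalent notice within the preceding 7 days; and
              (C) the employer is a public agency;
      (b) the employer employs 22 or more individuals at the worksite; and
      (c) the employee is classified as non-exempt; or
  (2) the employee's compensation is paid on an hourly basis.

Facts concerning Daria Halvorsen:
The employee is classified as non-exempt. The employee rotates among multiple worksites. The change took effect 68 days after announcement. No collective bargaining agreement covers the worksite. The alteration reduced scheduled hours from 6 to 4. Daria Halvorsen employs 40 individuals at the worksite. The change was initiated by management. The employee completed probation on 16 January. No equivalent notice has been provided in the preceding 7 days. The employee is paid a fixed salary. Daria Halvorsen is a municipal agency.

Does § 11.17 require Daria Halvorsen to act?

(i) not (past probation) — not satisfied.
(A) < 60 days' notice — not met.
(B) not (fixed location) — holds.
(C) hours reduced — holds.
(ii) = F AND T AND T = false.
(A) not employee-requested — holds.
(B) no recent notice — holds.
(C) public agency — holds.
(iii) = T AND T AND T = true.
(a): F OR F OR T → true.
(b) ≥ 22 at site — satisfied.
(c) non-exempt — satisfied.
(1) = T AND T AND T = true.
(2) hourly-paid — not satisfied.
So Overall is satisfied (T OR F).

Yes — required.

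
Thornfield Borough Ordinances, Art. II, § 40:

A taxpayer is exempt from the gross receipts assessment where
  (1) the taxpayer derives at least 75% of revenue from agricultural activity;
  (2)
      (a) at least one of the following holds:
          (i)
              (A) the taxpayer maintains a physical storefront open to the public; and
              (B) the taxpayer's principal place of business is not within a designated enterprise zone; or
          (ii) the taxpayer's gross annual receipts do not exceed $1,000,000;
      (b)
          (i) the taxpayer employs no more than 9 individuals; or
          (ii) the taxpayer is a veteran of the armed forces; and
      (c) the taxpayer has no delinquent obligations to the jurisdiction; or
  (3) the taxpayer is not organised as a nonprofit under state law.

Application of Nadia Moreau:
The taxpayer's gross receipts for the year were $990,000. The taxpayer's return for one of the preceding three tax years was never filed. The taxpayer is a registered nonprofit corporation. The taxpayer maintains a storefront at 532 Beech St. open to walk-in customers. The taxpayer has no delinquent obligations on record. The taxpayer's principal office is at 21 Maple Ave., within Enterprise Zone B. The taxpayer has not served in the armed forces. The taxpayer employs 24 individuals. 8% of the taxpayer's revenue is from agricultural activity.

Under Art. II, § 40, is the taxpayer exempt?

(1) ≥75% agricultural — fails.
(A) has storefront — satisfied.
(B) not (in enterprise zone) — fails.
(i) = T AND F = false.
(ii) receipts ≤ $1,000,000 — satisfied.
(a): F OR T → true.
(i) ≤ 9 employees — not met.
(ii) veteran — not met.
So (b) is not satisfied (F OR F).
(c) no delinquency — met.
(2): T AND F AND T → false.
(3) not (nonprofit) — not met.
So Overall is not satisfied (F OR F OR F).

No — not exempt.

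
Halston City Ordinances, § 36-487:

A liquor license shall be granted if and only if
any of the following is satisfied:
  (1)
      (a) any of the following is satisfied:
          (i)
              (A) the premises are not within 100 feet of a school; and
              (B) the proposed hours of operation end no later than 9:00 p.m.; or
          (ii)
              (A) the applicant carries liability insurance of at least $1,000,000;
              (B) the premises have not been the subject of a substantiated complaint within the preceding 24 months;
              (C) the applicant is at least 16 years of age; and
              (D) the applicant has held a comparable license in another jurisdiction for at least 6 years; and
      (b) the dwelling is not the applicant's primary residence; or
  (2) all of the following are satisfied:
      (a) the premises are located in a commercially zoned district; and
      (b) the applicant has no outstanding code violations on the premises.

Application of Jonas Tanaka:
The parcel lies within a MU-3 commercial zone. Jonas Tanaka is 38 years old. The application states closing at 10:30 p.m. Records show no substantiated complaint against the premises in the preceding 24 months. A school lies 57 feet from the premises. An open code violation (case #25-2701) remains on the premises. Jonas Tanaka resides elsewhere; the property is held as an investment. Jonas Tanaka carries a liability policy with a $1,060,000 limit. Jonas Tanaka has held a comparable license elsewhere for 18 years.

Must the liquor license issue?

Yes — granted.

(A) ≥100 ft from school — fails.
(B) closes by 9 p.m. — not met.
So (i) is not satisfied (F AND F).
(A) insurance ≥ $1,000,000 — satisfied.
(B) no complaint in 24 mo. — holds.
(C) age ≥ 16 — satisfied.
(D) prior license ≥ 6 yr — satisfied.
(ii) = T AND T AND T AND T = true.
(a): F OR T → true.
(b) not (primary residence) — satisfied.
(1): T AND T → true.
(a) commercially zoned — met.
(b) no code violations — not met.
(2): T AND F → false.
Overall = T OR F = true.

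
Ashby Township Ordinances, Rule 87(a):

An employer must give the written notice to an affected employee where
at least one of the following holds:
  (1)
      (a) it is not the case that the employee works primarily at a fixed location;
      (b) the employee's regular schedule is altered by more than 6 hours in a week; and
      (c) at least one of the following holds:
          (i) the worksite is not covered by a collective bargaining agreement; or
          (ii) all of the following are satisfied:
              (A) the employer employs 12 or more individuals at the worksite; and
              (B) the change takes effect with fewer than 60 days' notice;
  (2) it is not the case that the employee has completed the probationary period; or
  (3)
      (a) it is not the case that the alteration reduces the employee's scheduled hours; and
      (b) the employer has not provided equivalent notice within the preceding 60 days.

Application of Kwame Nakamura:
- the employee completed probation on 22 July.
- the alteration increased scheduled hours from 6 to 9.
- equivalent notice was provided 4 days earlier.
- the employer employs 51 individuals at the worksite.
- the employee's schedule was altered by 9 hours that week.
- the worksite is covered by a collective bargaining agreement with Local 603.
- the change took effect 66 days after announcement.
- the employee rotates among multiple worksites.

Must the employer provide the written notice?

No — not required.

(a) not (fixed location) — holds.
(b) schedule shift > 6h — met.
(i) no CBA — not met.
(A) ≥ 12 at site — met.
(B) < 60 days' notice — not met.
(ii) = T AND F = false.
(c): F OR F → false.
(1) = T AND T AND F = false.
(2) not (past probation) — fails.
(a) not (hours reduced) — holds.
(b) no recent notice — not satisfied.
(3): T AND F → false.
Overall: F OR F OR F → false.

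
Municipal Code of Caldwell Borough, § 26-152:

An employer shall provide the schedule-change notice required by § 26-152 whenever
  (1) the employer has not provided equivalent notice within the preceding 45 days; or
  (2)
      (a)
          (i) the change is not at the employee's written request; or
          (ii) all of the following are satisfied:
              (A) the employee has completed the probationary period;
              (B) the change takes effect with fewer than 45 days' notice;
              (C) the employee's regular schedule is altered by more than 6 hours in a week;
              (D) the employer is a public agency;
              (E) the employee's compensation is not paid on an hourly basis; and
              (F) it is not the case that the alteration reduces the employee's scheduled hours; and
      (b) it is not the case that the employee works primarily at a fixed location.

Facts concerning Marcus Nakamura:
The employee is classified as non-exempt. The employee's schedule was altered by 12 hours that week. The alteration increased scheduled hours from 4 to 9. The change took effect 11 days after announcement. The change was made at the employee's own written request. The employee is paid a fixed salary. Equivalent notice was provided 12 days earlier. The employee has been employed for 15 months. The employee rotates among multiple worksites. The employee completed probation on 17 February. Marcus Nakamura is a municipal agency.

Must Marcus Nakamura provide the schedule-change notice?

Yes — required.

(1) no recent notice — fails.
(i) not employee-requested — fails.
(A) past probation — satisfied.
(B) < 45 days' notice — holds.
(C) schedule shift > 6h — holds.
(D) public agency — satisfied.
(E) not (hourly-paid) — satisfied.
(F) not (hours reduced) — satisfied.
(ii): T AND T AND T AND T AND T AND T → true.
(a): F OR T → true.
(b) not (fixed location) — met.
So (2) is satisfied (T AND T).
Overall = F OR T = true.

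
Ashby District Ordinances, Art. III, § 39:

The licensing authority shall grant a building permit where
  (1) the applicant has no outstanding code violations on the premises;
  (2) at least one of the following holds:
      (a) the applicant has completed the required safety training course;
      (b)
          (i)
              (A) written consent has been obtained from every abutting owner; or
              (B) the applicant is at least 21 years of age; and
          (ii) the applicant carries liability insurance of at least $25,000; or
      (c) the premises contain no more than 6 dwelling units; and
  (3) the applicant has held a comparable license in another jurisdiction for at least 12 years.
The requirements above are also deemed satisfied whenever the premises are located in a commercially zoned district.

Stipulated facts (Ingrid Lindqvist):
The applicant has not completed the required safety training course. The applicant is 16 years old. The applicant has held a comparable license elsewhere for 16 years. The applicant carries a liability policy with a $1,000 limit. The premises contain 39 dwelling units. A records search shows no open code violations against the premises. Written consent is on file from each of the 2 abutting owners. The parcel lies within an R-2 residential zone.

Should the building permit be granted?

No — denied.

(1) no code violations — satisfied.
(a) safety training — not met.
(A) all abutters consent — holds.
(B) age ≥ 21 — not satisfied.
So (i) is satisfied (T OR F).
(ii) insurance ≥ $25,000 — fails.
So (b) is not satisfied (T AND F).
(c) ≤ 6 units — fails.
So (2) is not satisfied (F OR F OR F).
(3) prior license ≥ 12 yr — satisfied.
Overall = T AND F AND T = false.
Exception (commercially zoned) — not satisfied.
Result: main false OR exception false → false.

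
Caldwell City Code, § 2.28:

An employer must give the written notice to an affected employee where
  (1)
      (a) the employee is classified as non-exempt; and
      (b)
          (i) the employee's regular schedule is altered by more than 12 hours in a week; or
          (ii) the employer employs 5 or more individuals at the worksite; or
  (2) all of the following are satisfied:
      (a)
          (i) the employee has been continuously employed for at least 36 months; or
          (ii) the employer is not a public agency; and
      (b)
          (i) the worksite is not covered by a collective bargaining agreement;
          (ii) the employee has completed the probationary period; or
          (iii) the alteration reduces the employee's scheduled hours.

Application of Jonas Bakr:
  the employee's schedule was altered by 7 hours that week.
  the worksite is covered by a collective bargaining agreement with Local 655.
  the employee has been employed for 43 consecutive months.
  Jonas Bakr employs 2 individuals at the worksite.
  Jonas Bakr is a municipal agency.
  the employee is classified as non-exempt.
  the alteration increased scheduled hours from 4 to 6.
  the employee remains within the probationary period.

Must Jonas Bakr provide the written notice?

No — not required.

(a) non-exempt — satisfied.
(i) schedule shift > 12h — not met.
(ii) ≥ 5 at site — not met.
(b): F OR F → false.
(1): T AND F → false.
(i) tenure ≥ 36 mo. — holds.
(ii) not (public agency) — not satisfied.
(a): T OR F → true.
(i) no CBA — fails.
(ii) past probation — fails.
(iii) hours reduced — not satisfied.
So (b) is not satisfied (F OR F OR F).
So (2) is not satisfied (T AND F).
So Overall is not satisfied (F OR F).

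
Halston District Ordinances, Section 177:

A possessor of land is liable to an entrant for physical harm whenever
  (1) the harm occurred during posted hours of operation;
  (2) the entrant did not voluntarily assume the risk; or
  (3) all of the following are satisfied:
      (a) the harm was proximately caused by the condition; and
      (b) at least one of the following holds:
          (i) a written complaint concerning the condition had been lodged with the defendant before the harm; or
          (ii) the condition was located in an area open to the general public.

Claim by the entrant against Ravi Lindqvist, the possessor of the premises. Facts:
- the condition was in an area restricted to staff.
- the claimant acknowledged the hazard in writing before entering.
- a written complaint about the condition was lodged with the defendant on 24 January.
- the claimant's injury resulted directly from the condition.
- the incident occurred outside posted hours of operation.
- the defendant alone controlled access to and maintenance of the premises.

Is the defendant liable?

Yes — liable.

(1) during posted hours — fails.
(2) no assumed risk — not satisfied.
(a) proximate cause — satisfied.
(i) complaint lodged — satisfied.
(ii) public area — not met.
(b) = T OR F = true.
(3) = T AND T = true.
Overall: F OR F OR T → true.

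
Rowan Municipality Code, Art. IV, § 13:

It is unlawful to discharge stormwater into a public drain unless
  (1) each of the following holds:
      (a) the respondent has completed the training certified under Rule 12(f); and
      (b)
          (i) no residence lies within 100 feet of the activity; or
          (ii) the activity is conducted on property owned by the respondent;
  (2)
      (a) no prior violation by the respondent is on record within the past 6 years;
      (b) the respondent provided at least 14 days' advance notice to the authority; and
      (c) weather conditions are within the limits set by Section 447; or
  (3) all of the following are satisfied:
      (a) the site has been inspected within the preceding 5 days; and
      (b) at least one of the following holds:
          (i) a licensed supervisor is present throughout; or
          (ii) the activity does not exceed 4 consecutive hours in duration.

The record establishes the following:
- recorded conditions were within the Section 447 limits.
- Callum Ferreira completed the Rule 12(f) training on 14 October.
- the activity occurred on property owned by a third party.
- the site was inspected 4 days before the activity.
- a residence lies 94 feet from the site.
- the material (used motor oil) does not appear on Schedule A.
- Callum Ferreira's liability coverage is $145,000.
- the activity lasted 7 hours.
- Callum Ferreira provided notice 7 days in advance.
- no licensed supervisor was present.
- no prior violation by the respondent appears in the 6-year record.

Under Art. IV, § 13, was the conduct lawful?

(a) training certified — met.
(i) no residence in 100 ft — not met.
(ii) own property — fails.
(b) = F OR F = false.
(1) = T AND F = false.
(a) no prior violation — met.
(b) ≥14 days' notice — not satisfied.
(c) weather ok — holds.
So (2) is not satisfied (T AND F AND T).
(a) site inspected — met.
(i) supervisor present — not satisfied.
(ii) ≤ 4 hrs duration — not met.
(b): F OR F → false.
So (3) is not satisfied (T AND F).
Overall: F OR F OR F → false.

No — unlawful.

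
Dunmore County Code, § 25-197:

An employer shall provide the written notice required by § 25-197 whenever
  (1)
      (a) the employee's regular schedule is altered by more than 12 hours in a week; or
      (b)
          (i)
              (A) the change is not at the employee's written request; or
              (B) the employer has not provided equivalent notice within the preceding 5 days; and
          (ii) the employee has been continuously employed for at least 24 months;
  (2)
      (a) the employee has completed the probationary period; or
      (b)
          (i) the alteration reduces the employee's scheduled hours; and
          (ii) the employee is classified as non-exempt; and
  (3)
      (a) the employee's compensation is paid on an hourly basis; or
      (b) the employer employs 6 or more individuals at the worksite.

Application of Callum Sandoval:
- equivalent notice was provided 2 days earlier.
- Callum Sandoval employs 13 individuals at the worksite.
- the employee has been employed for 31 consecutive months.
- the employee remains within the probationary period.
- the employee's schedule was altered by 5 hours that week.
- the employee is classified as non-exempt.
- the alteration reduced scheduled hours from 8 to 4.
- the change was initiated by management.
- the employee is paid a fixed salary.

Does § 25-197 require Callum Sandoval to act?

Yes — required.

(a) schedule shift > 12h — not met.
(A) not employee-requested — satisfied.
(B) no recent notice — not satisfied.
So (i) is satisfied (T OR F).
(ii) tenure ≥ 24 mo. — holds.
(b) = T AND T = true.
(1) = F OR T = true.
(a) past probation — not satisfied.
(i) hours reduced — holds.
(ii) non-exempt — satisfied.
So (b) is satisfied (T AND T).
(2) = F OR T = true.
(a) hourly-paid — fails.
(b) ≥ 6 at site — satisfied.
So (3) is satisfied (F OR T).
Overall: T AND T AND T → true.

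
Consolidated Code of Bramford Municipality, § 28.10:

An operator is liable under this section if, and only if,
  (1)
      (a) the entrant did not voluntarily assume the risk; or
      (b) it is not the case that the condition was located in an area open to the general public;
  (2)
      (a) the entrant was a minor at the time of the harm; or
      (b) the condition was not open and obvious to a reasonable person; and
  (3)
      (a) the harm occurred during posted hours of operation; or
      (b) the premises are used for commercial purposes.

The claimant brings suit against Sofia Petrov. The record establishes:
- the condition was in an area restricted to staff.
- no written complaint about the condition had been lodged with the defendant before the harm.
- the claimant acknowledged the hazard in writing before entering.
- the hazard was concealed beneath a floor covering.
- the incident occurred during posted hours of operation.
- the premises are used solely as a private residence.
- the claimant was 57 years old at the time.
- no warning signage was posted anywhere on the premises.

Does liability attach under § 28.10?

(a) no assumed risk — not met.
(b) not (public area) — satisfied.
So (1) is satisfied (F OR T).
(a) entrant a minor — fails.
(b) not open/obvious — holds.
So (2) is satisfied (F OR T).
(a) during posted hours — satisfied.
(b) commercial use — not satisfied.
(3): T OR F → true.
Overall: T AND T AND T → true.

Yes — liable.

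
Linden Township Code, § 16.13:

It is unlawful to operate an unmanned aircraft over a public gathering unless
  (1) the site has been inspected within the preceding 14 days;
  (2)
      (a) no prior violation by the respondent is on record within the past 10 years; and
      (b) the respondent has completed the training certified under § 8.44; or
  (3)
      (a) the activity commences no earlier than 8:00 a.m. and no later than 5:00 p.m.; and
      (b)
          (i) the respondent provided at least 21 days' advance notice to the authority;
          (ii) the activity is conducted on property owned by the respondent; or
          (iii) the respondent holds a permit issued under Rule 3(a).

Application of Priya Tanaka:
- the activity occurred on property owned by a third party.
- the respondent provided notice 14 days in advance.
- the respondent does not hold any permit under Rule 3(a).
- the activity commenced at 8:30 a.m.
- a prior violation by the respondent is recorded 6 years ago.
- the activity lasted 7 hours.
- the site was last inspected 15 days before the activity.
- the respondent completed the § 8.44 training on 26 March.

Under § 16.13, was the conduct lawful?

(1) site inspected — fails.
(a) no prior violation — not met.
(b) training certified — holds.
So (2) is not satisfied (F AND T).
(a) start within hours — met.
(i) ≥21 days' notice — not satisfied.
(ii) own property — fails.
(iii) holds permit — fails.
(b): F OR F OR F → false.
(3) = T AND F = false.
Overall = F OR F OR F = false.

No — unlawful.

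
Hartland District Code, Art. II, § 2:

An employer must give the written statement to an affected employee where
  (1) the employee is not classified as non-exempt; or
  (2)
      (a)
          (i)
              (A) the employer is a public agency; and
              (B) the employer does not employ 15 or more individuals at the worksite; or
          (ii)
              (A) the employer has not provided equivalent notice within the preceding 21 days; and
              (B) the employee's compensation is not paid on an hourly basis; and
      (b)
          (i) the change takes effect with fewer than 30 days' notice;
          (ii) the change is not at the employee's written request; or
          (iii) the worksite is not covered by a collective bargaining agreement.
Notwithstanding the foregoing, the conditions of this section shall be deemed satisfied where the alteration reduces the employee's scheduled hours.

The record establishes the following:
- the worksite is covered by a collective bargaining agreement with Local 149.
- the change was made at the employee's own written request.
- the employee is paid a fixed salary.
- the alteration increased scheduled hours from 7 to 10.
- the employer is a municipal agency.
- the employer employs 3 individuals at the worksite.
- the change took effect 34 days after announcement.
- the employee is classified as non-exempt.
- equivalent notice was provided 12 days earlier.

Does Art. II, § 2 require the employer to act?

No — not required.

(1) not (non-exempt) — not satisfied.
(A) public agency — satisfied.
(B) not (≥ 15 at site) — satisfied.
(i): T AND T → true.
(A) no recent notice — not satisfied.
(B) not (hourly-paid) — holds.
(ii): F AND T → false.
(a): T OR F → true.
(i) < 30 days' notice — not met.
(ii) not employee-requested — not met.
(iii) no CBA — fails.
(b) = F OR F OR F = false.
(2): T AND F → false.
Overall: F OR F → false.
Exception (hours reduced) — not satisfied.
Result: main false OR exception false → false.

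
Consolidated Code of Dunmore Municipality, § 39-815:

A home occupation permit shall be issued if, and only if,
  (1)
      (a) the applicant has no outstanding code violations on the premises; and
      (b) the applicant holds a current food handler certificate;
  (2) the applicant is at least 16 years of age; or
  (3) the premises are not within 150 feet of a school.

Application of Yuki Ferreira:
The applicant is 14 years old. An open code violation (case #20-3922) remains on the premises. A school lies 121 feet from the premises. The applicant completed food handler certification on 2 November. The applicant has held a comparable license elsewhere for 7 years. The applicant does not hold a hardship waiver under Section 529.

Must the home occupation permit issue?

No — denied.

(a) no code violations — not met.
(b) food handler cert. — holds.
So (1) is not satisfied (F AND T).
(2) age ≥ 16 — fails.
(3) ≥150 ft from school — not met.
Overall = F OR F OR F = false.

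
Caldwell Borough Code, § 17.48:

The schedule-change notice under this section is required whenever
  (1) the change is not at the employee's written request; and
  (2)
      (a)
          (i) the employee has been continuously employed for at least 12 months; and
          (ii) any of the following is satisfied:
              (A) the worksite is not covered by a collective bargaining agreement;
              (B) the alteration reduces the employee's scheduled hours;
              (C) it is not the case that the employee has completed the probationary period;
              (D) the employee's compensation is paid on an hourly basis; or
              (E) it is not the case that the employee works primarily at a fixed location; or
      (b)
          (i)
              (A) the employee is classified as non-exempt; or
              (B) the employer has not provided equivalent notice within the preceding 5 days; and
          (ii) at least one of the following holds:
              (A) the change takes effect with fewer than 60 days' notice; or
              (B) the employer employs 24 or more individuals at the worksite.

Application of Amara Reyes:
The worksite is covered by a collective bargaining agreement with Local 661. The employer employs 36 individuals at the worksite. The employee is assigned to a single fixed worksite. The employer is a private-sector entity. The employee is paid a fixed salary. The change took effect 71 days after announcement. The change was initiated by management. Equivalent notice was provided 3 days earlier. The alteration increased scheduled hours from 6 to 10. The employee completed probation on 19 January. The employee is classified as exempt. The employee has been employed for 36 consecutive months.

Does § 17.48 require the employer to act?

(1) not employee-requested — met.
(i) tenure ≥ 12 mo. — satisfied.
(A) no CBA — not satisfied.
(B) hours reduced — not satisfied.
(C) not (past probation) — not met.
(D) hourly-paid — not satisfied.
(E) not (fixed location) — not met.
So (ii) is not satisfied (F OR F OR F OR F OR F).
So (a) is not satisfied (T AND F).
(A) non-exempt — not met.
(B) no recent notice — fails.
So (i) is not satisfied (F OR F).
(A) < 60 days' notice — not satisfied.
(B) ≥ 24 at site — holds.
(ii) = F OR T = true.
(b) = F AND T = false.
(2): F OR F → false.
Overall = T AND F = false.

No — not required.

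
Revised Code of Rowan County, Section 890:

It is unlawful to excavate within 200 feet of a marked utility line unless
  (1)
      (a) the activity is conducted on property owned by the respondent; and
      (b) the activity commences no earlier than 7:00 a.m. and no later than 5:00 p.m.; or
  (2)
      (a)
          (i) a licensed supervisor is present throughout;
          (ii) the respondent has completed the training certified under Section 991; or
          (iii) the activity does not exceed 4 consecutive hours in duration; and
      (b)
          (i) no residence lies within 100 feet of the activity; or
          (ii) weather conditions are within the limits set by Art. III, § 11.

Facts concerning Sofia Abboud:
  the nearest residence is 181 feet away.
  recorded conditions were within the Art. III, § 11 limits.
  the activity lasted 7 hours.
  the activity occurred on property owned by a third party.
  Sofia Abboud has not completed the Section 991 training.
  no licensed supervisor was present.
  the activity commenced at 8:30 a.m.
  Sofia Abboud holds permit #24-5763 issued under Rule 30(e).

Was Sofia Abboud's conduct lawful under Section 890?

No — unlawful.

(a) own property — not met.
(b) start within hours — holds.
So (1) is not satisfied (F AND T).
(i) supervisor present — fails.
(ii) training certified — fails.
(iii) ≤ 4 hrs duration — not met.
So (a) is not satisfied (F OR F OR F).
(i) no residence in 100 ft — holds.
(ii) weather ok — met.
(b): T OR T → true.
So (2) is not satisfied (F AND T).
Overall: F OR F → false.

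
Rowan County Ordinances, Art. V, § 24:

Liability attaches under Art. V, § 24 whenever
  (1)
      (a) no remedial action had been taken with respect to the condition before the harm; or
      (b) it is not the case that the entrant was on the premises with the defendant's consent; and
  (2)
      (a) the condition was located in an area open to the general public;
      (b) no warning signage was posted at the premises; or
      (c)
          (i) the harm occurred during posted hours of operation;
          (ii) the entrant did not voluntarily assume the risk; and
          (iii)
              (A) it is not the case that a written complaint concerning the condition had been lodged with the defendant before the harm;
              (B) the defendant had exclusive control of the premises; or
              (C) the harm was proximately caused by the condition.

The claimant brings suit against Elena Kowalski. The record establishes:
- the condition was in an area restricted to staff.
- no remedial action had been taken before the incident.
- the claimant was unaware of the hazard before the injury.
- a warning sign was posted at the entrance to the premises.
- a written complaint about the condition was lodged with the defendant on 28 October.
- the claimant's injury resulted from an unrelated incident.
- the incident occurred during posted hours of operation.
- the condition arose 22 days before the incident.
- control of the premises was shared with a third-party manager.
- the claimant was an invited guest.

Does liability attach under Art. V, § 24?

No — not liable.

(a) no remedial action — holds.
(b) not (consent to enter) — fails.
(1): T OR F → true.
(a) public area — not satisfied.
(b) no signage posted — not satisfied.
(i) during posted hours — satisfied.
(ii) no assumed risk — satisfied.
(A) not (complaint lodged) — fails.
(B) exclusive control — not met.
(C) proximate cause — fails.
So (iii) is not satisfied (F OR F OR F).
(c): T AND T AND F → false.
(2): F OR F OR F → false.
So Overall is not satisfied (T AND F).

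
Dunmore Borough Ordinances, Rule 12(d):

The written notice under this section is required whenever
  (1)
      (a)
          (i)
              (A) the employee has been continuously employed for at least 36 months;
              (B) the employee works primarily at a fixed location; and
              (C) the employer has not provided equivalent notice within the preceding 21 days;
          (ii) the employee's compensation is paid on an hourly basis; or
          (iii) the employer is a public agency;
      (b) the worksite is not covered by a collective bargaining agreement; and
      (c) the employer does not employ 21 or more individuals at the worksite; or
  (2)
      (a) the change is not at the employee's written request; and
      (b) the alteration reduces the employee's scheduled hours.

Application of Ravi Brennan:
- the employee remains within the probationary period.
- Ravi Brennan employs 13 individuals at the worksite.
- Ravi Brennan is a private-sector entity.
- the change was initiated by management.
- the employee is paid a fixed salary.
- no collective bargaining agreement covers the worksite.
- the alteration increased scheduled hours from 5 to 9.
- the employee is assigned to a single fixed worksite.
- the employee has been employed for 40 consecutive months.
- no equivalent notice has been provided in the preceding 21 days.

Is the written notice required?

(A) tenure ≥ 36 mo. — holds.
(B) fixed location — holds.
(C) no recent notice — met.
So (i) is satisfied (T AND T AND T).
(ii) hourly-paid — not met.
(iii) public agency — not satisfied.
So (a) is satisfied (T OR F OR F).
(b) no CBA — met.
(c) not (≥ 21 at site) — met.
(1): T AND T AND T → true.
(a) not employee-requested — met.
(b) hours reduced — not met.
So (2) is not satisfied (T AND F).
So Overall is satisfied (T OR F).

Yes — required.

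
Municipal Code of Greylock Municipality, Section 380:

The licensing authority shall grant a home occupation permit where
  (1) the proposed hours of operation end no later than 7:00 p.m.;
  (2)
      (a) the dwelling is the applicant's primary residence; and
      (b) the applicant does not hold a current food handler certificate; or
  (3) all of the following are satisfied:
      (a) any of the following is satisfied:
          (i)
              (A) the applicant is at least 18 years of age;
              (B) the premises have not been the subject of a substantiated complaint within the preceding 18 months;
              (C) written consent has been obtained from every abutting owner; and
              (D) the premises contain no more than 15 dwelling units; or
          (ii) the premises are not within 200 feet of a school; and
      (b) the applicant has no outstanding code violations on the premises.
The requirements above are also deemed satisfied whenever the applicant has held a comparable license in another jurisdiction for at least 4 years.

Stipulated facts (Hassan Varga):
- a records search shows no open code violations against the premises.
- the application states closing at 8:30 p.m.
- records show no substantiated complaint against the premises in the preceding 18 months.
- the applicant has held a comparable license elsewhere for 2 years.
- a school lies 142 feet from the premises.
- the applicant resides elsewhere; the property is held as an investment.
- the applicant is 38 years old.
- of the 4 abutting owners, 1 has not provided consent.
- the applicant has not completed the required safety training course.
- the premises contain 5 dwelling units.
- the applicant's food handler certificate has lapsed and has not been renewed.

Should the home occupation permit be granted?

No — denied.

(1) closes by 7 p.m. — not met.
(a) primary residence — not satisfied.
(b) not (food handler cert.) — holds.
(2) = F AND T = false.
(A) age ≥ 18 — holds.
(B) no complaint in 18 mo. — holds.
(C) all abutters consent — fails.
(D) ≤ 15 units — met.
So (i) is not satisfied (T AND T AND F AND T).
(ii) ≥200 ft from school — not met.
(a): F OR F → false.
(b) no code violations — met.
(3) = F AND T = false.
Overall = F OR F OR F = false.
Exception (prior license ≥ 4 yr) — not satisfied.
Result: main false OR exception false → false.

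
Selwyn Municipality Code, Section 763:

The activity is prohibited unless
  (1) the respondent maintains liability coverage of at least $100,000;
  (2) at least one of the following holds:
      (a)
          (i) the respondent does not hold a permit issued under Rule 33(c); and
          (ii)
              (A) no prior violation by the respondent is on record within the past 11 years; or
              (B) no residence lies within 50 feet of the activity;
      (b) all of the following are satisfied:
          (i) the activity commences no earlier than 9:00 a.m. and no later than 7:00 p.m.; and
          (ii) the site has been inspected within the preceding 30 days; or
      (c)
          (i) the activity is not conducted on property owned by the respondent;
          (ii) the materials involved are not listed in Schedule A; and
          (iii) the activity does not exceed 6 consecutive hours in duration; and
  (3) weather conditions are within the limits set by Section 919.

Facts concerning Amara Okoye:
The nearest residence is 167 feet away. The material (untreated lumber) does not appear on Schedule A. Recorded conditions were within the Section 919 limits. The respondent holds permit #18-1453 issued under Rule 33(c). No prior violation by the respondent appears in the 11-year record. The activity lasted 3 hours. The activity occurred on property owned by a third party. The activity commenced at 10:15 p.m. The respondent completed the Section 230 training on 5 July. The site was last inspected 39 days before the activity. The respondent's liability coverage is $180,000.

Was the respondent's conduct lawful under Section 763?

Yes — lawful.

(1) coverage ≥ $100,000 — holds.
(i) not (holds permit) — not met.
(A) no prior violation — satisfied.
(B) no residence in 50 ft — met.
(ii): T OR T → true.
(a) = F AND T = false.
(i) start within hours — not satisfied.
(ii) site inspected — not met.
(b) = F AND F = false.
(i) not (own property) — met.
(ii) not (Schedule A material) — holds.
(iii) ≤ 6 hrs duration — met.
So (c) is satisfied (T AND T AND T).
(2): F OR F OR T → true.
(3) weather ok — met.
Overall = T AND T AND T = true.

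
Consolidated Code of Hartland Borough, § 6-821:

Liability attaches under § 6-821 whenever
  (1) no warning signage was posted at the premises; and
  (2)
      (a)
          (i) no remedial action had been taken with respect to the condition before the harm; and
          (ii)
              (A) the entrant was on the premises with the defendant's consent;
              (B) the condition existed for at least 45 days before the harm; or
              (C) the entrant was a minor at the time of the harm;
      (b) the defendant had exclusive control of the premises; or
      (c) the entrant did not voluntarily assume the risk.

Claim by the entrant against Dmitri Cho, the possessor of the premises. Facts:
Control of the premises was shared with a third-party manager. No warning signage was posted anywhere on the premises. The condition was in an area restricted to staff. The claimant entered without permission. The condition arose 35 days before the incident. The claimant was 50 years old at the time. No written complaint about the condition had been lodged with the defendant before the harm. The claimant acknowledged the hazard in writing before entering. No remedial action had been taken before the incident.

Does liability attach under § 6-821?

No — not liable.

(1) no signage posted — met.
(i) no remedial action — holds.
(A) consent to enter — not met.
(B) condition ≥45 days old — not satisfied.
(C) entrant a minor — not met.
So (ii) is not satisfied (F OR F OR F).
So (a) is not satisfied (T AND F).
(b) exclusive control — not met.
(c) no assumed risk — not met.
So (2) is not satisfied (F OR F OR F).
So Overall is not satisfied (T AND F).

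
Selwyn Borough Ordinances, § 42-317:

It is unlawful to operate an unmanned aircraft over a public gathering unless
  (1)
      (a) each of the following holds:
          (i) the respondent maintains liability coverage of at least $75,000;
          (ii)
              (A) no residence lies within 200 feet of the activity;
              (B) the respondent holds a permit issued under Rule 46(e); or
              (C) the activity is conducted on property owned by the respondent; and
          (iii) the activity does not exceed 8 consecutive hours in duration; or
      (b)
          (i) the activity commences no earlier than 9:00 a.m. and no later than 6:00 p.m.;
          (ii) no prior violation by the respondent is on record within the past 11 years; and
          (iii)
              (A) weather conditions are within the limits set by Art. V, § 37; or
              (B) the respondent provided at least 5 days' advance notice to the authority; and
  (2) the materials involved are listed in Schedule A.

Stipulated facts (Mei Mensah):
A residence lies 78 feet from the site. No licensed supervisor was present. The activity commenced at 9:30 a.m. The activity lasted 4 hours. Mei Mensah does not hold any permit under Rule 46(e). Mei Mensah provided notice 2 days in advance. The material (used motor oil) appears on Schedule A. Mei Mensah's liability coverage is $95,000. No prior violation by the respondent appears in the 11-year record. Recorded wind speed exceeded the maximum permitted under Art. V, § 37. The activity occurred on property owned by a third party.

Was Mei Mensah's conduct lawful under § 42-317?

(i) coverage ≥ $75,000 — satisfied.
(A) no residence in 200 ft — fails.
(B) holds permit — fails.
(C) own property — not satisfied.
(ii): F OR F OR F → false.
(iii) ≤ 8 hrs duration — holds.
So (a) is not satisfied (T AND F AND T).
(i) start within hours — met.
(ii) no prior violation — met.
(A) weather ok — fails.
(B) ≥5 days' notice — not met.
(iii): F OR F → false.
(b): T AND T AND F → false.
(1): F OR F → false.
(2) Schedule A material — satisfied.
Overall: F AND T → false.

No — unlawful.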